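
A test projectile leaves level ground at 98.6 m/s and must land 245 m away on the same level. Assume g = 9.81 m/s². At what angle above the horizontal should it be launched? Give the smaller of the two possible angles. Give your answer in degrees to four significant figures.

R = v₀² sin 2θ / g gives sin 2θ = gR/v₀² = 9.81·245/98.6² = 0.2472.
2θ = 14.31° or 180° − 14.31° = 165.7°, so θ = 7.156° or 82.84°.
The smaller angle is 7.156°.

7.156°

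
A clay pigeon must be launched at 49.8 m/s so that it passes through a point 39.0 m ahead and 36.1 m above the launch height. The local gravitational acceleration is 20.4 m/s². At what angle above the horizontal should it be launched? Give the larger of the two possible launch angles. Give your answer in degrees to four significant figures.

Trajectory: y = x tanθ − g x² (1 + tan²θ)/(2v₀²). With x = 39.0, y = 36.1, v₀ = 49.8, g = 20.4:
6.256 tan²θ − 39.0 tanθ + (42.36) = 0.
tanθ = [39.0 ± √(39.0² − 4 × 6.256 × (42.36))] / (2 × 6.256) = (39.0 ± 21.47) / 12.51, giving tanθ = 1.401 or 4.834.
θ = 54.48° or 78.31°; the larger is 78.31°.

78.31°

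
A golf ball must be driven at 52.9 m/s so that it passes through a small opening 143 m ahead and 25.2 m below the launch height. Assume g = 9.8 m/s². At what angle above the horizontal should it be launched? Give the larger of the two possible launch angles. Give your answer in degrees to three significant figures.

Trajectory: y = x tanθ − g x² (1 + tan²θ)/(2v₀²). With x = 143, y = −25.2, v₀ = 52.9, g = 9.80:
35.81 tan²θ − 143 tanθ + (10.61) = 0.
tanθ = [143 ± √(143² − 4 × 35.81 × (10.61))] / (2 × 35.81) = (143 ± 137.6) / 71.61, giving tanθ = 0.07560 or 3.918.
θ = 4.323° or 75.68°; the larger is 75.68°.

75.7°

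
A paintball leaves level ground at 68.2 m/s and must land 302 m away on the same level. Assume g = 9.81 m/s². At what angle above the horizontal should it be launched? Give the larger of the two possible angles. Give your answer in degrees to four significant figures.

70.22°

From R = (v₀²/g) sin 2θ: sin 2θ = 9.81 × 302 / 4651.2 = 0.6370.
2θ = 39.56° or 180° − 39.56° = 140.4°, so θ = 19.78° or 70.22°.
The larger angle is 70.22°.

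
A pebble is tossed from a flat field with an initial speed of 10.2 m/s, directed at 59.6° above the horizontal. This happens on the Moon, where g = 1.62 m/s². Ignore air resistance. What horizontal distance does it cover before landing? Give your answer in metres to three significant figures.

56.1 m

Horizontal component vₓ = 10.20 cos 59.6° = 5.162 m/s; vertical v_y0 = 10.20 sin 59.6° = 8.798 m/s.
Time aloft: T = 2 v_y0 / g = 2 × 8.798 / 1.62 = 10.86 s.
Range: R = vₓ T = 5.162 × 10.86 = 56.06 m.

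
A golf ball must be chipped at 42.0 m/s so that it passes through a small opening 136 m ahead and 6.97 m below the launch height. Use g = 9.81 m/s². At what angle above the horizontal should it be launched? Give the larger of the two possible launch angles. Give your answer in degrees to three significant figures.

66.2°

Trajectory: y = x tanθ − g x² (1 + tan²θ)/(2v₀²). With x = 136, y = −6.97, v₀ = 42.0, g = 9.81:
51.43 tan²θ − 136 tanθ + (44.46) = 0.
tanθ = [136 ± √(136² − 4 × 51.43 × (44.46))] / (2 × 51.43) = (136 ± 96.69) / 102.9, giving tanθ = 0.3821 or 2.262.
θ = 20.91° or 66.15°; the larger is 66.15°.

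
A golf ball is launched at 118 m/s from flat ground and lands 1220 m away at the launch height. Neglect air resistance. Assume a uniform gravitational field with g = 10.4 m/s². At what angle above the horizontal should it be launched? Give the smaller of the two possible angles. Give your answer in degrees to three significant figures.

From R = (v₀²/g) sin 2θ: sin 2θ = 10.4 × 1220 / 13924 = 0.9112.
2θ = 65.68° or 180° − 65.68° = 114.3°, so θ = 32.84° or 57.16°.
The smaller angle is 32.84°.

32.8°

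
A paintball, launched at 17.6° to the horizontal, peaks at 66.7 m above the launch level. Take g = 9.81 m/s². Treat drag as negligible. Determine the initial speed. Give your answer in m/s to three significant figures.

120 m/s

At the peak v_y = 0, so v_y0 = √(2gH) = √(2 × 9.81 × 66.7) = 36.18 m/s.
v_y0 = v₀ sin θ ⇒ v₀ = 36.18 / sin 17.6° = 119.6 m/s.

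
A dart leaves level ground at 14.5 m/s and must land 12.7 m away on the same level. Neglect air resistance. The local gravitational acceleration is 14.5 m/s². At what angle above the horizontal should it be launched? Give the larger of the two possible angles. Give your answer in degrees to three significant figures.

59.4°

From R = (v₀²/g) sin 2θ: sin 2θ = 14.5 × 12.7 / 210.25 = 0.8759.
2θ = 61.15° or 180° − 61.15° = 118.9°, so θ = 30.57° or 59.43°.
The larger angle is 59.43°.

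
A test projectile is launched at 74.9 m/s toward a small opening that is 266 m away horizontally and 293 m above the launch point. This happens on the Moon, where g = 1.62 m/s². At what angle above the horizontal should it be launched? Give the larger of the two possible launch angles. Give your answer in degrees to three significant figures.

Trajectory: y = x tanθ − g x² (1 + tan²θ)/(2v₀²). With x = 266, y = 293, v₀ = 74.9, g = 1.62:
10.22 tan²θ − 266 tanθ + (303.2) = 0.
tanθ = [266 ± √(266² − 4 × 10.22 × (303.2))] / (2 × 10.22) = (266 ± 241.6) / 20.43, giving tanθ = 1.195 or 24.84.
θ = 50.07° or 87.69°; the larger is 87.69°.

87.7°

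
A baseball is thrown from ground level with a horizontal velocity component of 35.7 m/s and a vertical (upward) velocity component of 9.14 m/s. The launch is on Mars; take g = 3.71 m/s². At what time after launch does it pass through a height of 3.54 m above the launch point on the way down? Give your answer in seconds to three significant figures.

4.50 s

Require v_y0 t − ½ g t² = 3.54, i.e. 1.855 t² − 9.140 t + 3.54 = 0.
t = [9.140 ± √(9.140² − 2·3.71·3.54)] / 3.71 = (9.140 ± 7.568) / 3.71, so t = 0.4238 s or t = 4.503 s.
The descending-branch root is 4.503 s.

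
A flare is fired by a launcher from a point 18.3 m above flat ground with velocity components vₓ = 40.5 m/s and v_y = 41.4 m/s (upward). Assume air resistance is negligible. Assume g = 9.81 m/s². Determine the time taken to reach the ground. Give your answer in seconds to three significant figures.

8.86 s

The projectile lands when y = 18.3 + (41.40) t − ½·9.81·t² = 0. Positive root: t = (41.40 + √(41.40² + 2·9.81·18.3)) / 9.81 = (41.40 + 45.53) / 9.81 = 8.861 s.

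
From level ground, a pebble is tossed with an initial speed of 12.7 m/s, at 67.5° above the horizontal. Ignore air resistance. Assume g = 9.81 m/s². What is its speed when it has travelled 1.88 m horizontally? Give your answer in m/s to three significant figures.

9.31 m/s

Horizontal component vₓ = 12.70 cos 67.5° = 4.860 m/s; vertical v_y0 = 12.70 sin 67.5° = 11.73 m/s.
Time to reach x = 1.88 m: t = x/vₓ = 1.88/4.860 = 0.3868 s.
Vertical velocity there: v_y = v_y0 − g t = 11.73 − 9.81 × 0.3868 = 7.939 m/s.
Speed: √(vₓ² + v_y²) = √(4.860² + 7.939²) = 9.308 m/s.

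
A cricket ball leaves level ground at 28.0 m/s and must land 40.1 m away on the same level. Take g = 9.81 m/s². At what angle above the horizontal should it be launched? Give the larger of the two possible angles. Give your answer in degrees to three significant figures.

R = v₀² sin 2θ / g gives sin 2θ = gR/v₀² = 9.81·40.1/28.0² = 0.5018.
2θ = 30.12° or 180° − 30.12° = 149.9°, so θ = 15.06° or 74.94°.
The larger angle is 74.94°.

74.9°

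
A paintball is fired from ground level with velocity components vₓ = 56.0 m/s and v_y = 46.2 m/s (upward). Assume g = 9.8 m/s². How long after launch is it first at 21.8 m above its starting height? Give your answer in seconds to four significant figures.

Set y = v_y0 t − ½ g t² = 21.8: 4.900 t² − 46.20 t + 21.8 = 0.
Quadratic formula: t = (46.20 ± √1707.2) / 9.80 = (46.20 ± 41.32) / 9.80 → t = 0.4982 s or 8.930 s.
The first (ascending) time is 0.4982 s.

0.4982 s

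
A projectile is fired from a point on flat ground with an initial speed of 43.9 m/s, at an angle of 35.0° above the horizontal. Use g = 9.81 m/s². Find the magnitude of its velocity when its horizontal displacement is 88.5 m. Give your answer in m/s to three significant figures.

36.0 m/s

Horizontal component vₓ = 43.90 cos 35.0° = 35.96 m/s; vertical v_y0 = 43.90 sin 35.0° = 25.18 m/s.
Time to reach x = 88.5 m: t = x/vₓ = 88.5/35.96 = 2.461 s.
Vertical velocity there: v_y = v_y0 − g t = 25.18 − 9.81 × 2.461 = 1.037 m/s.
Speed: √(vₓ² + v_y²) = √(35.96² + 1.037²) = 35.98 m/s.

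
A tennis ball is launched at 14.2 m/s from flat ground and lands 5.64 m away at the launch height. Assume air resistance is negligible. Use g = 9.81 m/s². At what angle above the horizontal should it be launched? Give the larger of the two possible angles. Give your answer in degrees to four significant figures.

82.04°

Level-ground range R = v₀² sin(2θ)/g ⇒ sin(2θ) = gR/v₀² = 9.81 × 5.64 / 14.2² = 0.2744.
2θ = 15.93° or 180° − 15.93° = 164.1°, so θ = 7.963° or 82.04°.
The larger angle is 82.04°.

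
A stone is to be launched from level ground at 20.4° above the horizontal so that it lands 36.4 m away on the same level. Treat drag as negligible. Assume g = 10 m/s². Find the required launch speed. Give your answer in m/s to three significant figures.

23.6 m/s

On level ground R = v₀² sin 2θ / g ⇒ v₀ = √(gR / sin 2θ).
v₀ = √(10.0 × 36.4 / sin 40.80°) = √(364.0 / 0.6534) = √557.07 = 23.60 m/s.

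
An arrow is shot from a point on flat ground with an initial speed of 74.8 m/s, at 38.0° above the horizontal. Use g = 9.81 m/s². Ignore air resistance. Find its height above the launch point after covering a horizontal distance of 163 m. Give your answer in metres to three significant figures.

89.8 m

Horizontal component vₓ = 74.80 cos 38.0° = 58.94 m/s; vertical v_y0 = 74.80 sin 38.0° = 46.05 m/s.
Time to reach x = 163 m: t = x/vₓ = 163/58.94 = 2.765 s.
Height: y = v_y0 t − ½ g t² = 46.05 × 2.765 − 4.905 × 2.765² = 127.3 − 37.51 = 89.84 m.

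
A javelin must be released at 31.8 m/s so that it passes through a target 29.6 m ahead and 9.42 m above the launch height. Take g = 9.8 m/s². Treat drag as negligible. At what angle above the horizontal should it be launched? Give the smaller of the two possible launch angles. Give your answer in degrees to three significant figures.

Trajectory: y = x tanθ − g x² (1 + tan²θ)/(2v₀²). With x = 29.6, y = 9.42, v₀ = 31.8, g = 9.80:
4.245 tan²θ − 29.6 tanθ + (13.67) = 0.
tanθ = [29.6 ± √(29.6² − 4 × 4.245 × (13.67))] / (2 × 4.245) = (29.6 ± 25.38) / 8.491, giving tanθ = 0.4971 or 6.475.
θ = 26.43° or 81.22°; the smaller is 26.43°.

26.4°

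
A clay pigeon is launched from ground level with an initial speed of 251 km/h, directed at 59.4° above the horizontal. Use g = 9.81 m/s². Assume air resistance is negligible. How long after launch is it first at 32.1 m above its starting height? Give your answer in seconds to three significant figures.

0.561 s

Convert: 251 km/h = 251/3.6 = 69.72 m/s.
Resolve: vₓ = 69.72 cos 59.4° = 35.49 m/s and v_y0 = 69.72 sin 59.4° = 60.01 m/s.
Require v_y0 t − ½ g t² = 32.1, i.e. 4.905 t² − 60.01 t + 32.1 = 0.
Quadratic formula: t = (60.01 ± √2971.7) / 9.81 = (60.01 ± 54.51) / 9.81 → t = 0.5606 s or 11.67 s.
The first (ascending) time is 0.5606 s.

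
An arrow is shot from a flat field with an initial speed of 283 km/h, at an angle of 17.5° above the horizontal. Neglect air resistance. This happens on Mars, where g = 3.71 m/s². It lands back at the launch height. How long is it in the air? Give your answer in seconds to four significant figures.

12.74 s

Convert: 283 km/h = 283/3.6 = 78.61 m/s.
vₓ = 78.61 cos 17.5° = 74.97 m/s; v_y0 = 78.61 sin 17.5° = 23.64 m/s.
It returns to y = 0 when t = 2 v_y0 / g = 2(23.64)/3.71 = 12.74 s.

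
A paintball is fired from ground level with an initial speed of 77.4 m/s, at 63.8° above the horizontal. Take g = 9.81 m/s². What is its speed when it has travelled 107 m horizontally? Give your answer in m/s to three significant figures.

51.7 m/s

vₓ = 77.40 cos 63.8° = 34.17 m/s; v_y0 = 77.40 sin 63.8° = 69.45 m/s.
At x = 107 m, t = x/vₓ = 107/34.17 = 3.131 s.
Vertical velocity there: v_y = v_y0 − g t = 69.45 − 9.81 × 3.131 = 38.73 m/s.
Speed: √(vₓ² + v_y²) = √(34.17² + 38.73²) = 51.65 m/s.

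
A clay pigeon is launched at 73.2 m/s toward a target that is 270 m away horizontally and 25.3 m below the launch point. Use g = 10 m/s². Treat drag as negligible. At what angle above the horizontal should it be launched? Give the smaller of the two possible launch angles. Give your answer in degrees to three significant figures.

Trajectory: y = x tanθ − g x² (1 + tan²θ)/(2v₀²). With x = 270, y = −25.3, v₀ = 73.2, g = 10.0:
68.03 tan²θ − 270 tanθ + (42.73) = 0.
tanθ = [270 ± √(270² − 4 × 68.03 × (42.73))] / (2 × 68.03) = (270 ± 247.5) / 136.1, giving tanθ = 0.1651 or 3.804.
θ = 9.376° or 75.27°; the smaller is 9.376°.

9.38°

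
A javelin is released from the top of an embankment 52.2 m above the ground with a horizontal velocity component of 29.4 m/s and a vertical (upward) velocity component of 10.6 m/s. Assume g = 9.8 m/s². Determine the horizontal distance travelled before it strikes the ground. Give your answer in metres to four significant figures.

Vertical motion (up positive, ground at y = 0): 4.900 t² − (10.60) t − 52.2 = 0, so t = (10.60 + √(10.60² + 2·9.80·52.2)) / 9.80 = (10.60 + 33.70) / 9.80 = 4.520 s.
Horizontal distance: R = vₓ t = 29.40 × 4.520 = 132.9 m.

132.9 m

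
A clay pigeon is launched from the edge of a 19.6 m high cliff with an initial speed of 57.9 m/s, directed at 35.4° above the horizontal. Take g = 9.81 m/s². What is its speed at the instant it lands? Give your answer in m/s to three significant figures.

Horizontal component vₓ = 57.90 cos 35.4° = 47.20 m/s; vertical v_y0 = 57.90 sin 35.4° = 33.54 m/s.
The projectile lands when y = 19.6 + (33.54) t − ½·9.81·t² = 0. Positive root: t = (33.54 + √(33.54² + 2·9.81·19.6)) / 9.81 = (33.54 + 38.85) / 9.81 = 7.379 s.
Vertical velocity at impact: v_y = v_y0 − g t = 33.54 − 9.81 × 7.379 = −38.85 m/s.
Speed: |v| = √(vₓ² + v_y²) = √(47.20² + 38.85²) = 61.13 m/s.

61.1 m/s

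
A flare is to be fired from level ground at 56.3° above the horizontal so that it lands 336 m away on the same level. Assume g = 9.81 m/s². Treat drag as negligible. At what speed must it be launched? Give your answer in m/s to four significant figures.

On level ground R = v₀² sin 2θ / g ⇒ v₀ = √(gR / sin 2θ).
v₀ = √(9.81 × 336 / sin 112.6°) = √(3296 / 0.9232) = √3570.3 = 59.75 m/s.

59.75 m/s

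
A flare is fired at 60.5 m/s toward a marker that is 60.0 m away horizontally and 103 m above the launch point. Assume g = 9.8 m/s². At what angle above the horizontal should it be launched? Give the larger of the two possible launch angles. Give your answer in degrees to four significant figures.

84.44°

Trajectory: y = x tanθ − g x² (1 + tan²θ)/(2v₀²). With x = 60.0, y = 103, v₀ = 60.5, g = 9.80:
4.819 tan²θ − 60.0 tanθ + (107.8) = 0.
tanθ = [60.0 ± √(60.0² − 4 × 4.819 × (107.8))] / (2 × 4.819) = (60.0 ± 39.01) / 9.639, giving tanθ = 2.178 or 10.27.
θ = 65.34° or 84.44°; the larger is 84.44°.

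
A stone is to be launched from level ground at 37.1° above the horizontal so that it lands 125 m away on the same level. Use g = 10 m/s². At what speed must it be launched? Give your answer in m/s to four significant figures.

36.04 m/s

Level-ground range: R = v₀² sin(2θ)/g, so v₀ = √(gR / sin 2θ).
v₀ = √(10.0 × 125 / sin 74.20°) = √(1250 / 0.9622) = √1299.1 = 36.04 m/s.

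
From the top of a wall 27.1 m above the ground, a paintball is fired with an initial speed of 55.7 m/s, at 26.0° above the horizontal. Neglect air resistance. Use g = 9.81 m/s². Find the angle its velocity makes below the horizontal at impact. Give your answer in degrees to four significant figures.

Components: vₓ = 55.70 cos 26.0° = 50.06 m/s, v_y0 = 55.70 sin 26.0° = 24.42 m/s.
With up positive and y = 0 at the ground: y(t) = 27.1 + (24.42) t − 4.905 t². Setting y = 0 and taking the positive root: t = [24.42 + √(24.42² + 2·9.81·27.1)] / 9.81 = (24.42 + 33.58) / 9.81 = 5.912 s.
At impact: v_y = v_y0 − g t = −33.58 m/s; vₓ = 50.06 m/s.
Angle below horizontal: arctan(|v_y|/vₓ) = arctan(33.58/50.06) = 33.86°.

33.86°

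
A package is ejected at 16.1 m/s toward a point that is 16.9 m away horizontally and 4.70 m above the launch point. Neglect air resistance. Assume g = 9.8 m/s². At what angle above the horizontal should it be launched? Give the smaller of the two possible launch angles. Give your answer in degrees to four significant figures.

Trajectory: y = x tanθ − g x² (1 + tan²θ)/(2v₀²). With x = 16.9, y = 4.70, v₀ = 16.1, g = 9.80:
5.399 tan²θ − 16.9 tanθ + (10.10) = 0.
tanθ = [16.9 ± √(16.9² − 4 × 5.399 × (10.10))] / (2 × 5.399) = (16.9 ± 8.216) / 10.80, giving tanθ = 0.8042 or 2.326.
θ = 38.81° or 66.74°; the smaller is 38.81°.

38.81°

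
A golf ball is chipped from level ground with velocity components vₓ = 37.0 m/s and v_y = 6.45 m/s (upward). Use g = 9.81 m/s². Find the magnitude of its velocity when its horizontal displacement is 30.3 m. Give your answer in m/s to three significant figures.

At x = 30.3 m, t = x/vₓ = 30.3/37.00 = 0.8189 s.
Vertical velocity there: v_y = v_y0 − g t = 6.450 − 9.81 × 0.8189 = −1.584 m/s.
Speed: √(vₓ² + v_y²) = √(37.00² + 1.584²) = 37.03 m/s.

37.0 m/s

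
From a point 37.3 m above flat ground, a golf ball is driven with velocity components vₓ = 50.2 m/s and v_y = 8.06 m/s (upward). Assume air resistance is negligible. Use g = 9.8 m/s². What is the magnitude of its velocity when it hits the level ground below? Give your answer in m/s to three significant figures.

57.6 m/s

With up positive and y = 0 at the ground: y(t) = 37.3 + (8.060) t − 4.900 t². Setting y = 0 and taking the positive root: t = [8.060 + √(8.060² + 2·9.80·37.3)] / 9.80 = (8.060 + 28.21) / 9.80 = 3.701 s.
Vertical velocity at impact: v_y = v_y0 − g t = 8.060 − 9.80 × 3.701 = −28.21 m/s.
Speed: |v| = √(vₓ² + v_y²) = √(50.20² + 28.21²) = 57.59 m/s.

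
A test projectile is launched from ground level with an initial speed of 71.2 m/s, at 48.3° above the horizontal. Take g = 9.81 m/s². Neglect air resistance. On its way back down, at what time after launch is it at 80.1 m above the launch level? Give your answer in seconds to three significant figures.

9.03 s

vₓ = 71.20 cos 48.3° = 47.36 m/s; v_y0 = 71.20 sin 48.3° = 53.16 m/s.
Set y = v_y0 t − ½ g t² = 80.1: 4.905 t² − 53.16 t + 80.1 = 0.
t = [53.16 ± √(53.16² − 2·9.81·80.1)] / 9.81 = (53.16 ± 35.42) / 9.81, so t = 1.809 s or t = 9.030 s.
The descending-branch root is 9.030 s.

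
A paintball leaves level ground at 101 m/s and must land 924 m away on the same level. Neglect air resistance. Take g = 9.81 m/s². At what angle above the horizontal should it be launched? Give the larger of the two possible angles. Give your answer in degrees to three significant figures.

58.7°

R = v₀² sin 2θ / g gives sin 2θ = gR/v₀² = 9.81·924/101² = 0.8886.
2θ = 62.70° or 180° − 62.70° = 117.3°, so θ = 31.35° or 58.65°.
The larger angle is 58.65°.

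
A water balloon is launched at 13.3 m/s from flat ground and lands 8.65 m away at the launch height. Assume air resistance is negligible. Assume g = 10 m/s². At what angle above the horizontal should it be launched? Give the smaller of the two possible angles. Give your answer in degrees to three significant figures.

R = v₀² sin 2θ / g gives sin 2θ = gR/v₀² = 10.0·8.65/13.3² = 0.4890.
2θ = 29.28° or 180° − 29.28° = 150.7°, so θ = 14.64° or 75.36°.
The smaller angle is 14.64°.

14.6°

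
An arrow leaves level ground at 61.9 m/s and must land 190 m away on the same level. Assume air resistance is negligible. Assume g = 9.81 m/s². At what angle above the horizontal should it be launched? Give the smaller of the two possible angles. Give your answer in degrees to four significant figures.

R = v₀² sin 2θ / g gives sin 2θ = gR/v₀² = 9.81·190/61.9² = 0.4865.
2θ = 29.11° or 180° − 29.11° = 150.9°, so θ = 14.55° or 75.45°.
The smaller angle is 14.55°.

14.55°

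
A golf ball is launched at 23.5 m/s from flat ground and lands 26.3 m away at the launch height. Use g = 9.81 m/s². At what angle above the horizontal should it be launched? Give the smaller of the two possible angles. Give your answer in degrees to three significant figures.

13.9°

Level-ground range R = v₀² sin(2θ)/g ⇒ sin(2θ) = gR/v₀² = 9.81 × 26.3 / 23.5² = 0.4672.
2θ = 27.85° or 180° − 27.85° = 152.1°, so θ = 13.93° or 76.07°.
The smaller angle is 13.93°.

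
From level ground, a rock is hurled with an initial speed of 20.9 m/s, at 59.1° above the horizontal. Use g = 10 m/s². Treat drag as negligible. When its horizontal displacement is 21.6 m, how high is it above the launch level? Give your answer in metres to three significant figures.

15.8 m

vₓ = 20.90 cos 59.1° = 10.73 m/s; v_y0 = 20.90 sin 59.1° = 17.93 m/s.
At x = 21.6 m, t = x/vₓ = 21.6/10.73 = 2.012 s.
Height: y = v_y0 t − ½ g t² = 17.93 × 2.012 − 5.000 × 2.012² = 36.09 − 20.25 = 15.84 m.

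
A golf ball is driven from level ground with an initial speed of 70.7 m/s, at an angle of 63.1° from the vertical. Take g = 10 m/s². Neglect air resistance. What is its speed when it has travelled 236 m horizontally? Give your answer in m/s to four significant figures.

vₓ = 70.70 sin 63.1° = 63.05 m/s; v_y0 = 70.70 cos 63.1° = 31.99 m/s.
At x = 236 m, t = x/vₓ = 236/63.05 = 3.743 s.
Vertical velocity there: v_y = v_y0 − g t = 31.99 − 10.0 × 3.743 = −5.443 m/s.
Speed: √(vₓ² + v_y²) = √(63.05² + 5.443²) = 63.28 m/s.

63.28 m/s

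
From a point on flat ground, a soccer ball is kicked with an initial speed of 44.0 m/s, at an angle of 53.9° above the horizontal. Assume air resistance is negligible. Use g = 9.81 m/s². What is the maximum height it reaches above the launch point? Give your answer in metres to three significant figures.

64.4 m

Horizontal component vₓ = 44.00 cos 53.9° = 25.92 m/s; vertical v_y0 = 44.00 sin 53.9° = 35.55 m/s.
Peak height H = v_y0² / (2g) = 1263.9 / 19.62 = 64.42 m.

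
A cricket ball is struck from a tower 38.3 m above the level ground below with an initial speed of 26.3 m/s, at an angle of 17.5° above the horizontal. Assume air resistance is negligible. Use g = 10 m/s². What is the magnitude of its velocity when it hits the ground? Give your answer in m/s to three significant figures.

38.2 m/s

Components: vₓ = 26.30 cos 17.5° = 25.08 m/s, v_y0 = 26.30 sin 17.5° = 7.909 m/s.
With up positive and y = 0 at the ground: y(t) = 38.3 + (7.909) t − 5.000 t². Setting y = 0 and taking the positive root: t = [7.909 + √(7.909² + 2·10.0·38.3)] / 10.0 = (7.909 + 28.78) / 10.0 = 3.669 s.
Vertical velocity at impact: v_y = v_y0 − g t = 7.909 − 10.0 × 3.669 = −28.78 m/s.
Speed: |v| = √(vₓ² + v_y²) = √(25.08² + 28.78²) = 38.18 m/s.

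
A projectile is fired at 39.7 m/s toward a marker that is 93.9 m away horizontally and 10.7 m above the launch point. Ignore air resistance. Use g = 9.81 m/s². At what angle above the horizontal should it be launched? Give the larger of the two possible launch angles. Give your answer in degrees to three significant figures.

Trajectory: y = x tanθ − g x² (1 + tan²θ)/(2v₀²). With x = 93.9, y = 10.7, v₀ = 39.7, g = 9.81:
27.44 tan²θ − 93.9 tanθ + (38.14) = 0.
tanθ = [93.9 ± √(93.9² − 4 × 27.44 × (38.14))] / (2 × 27.44) = (93.9 ± 68.05) / 54.88, giving tanθ = 0.4710 or 2.951.
θ = 25.22° or 71.28°; the larger is 71.28°.

71.3°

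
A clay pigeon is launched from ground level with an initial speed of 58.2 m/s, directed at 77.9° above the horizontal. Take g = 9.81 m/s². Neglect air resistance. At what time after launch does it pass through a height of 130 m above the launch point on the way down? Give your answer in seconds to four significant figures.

Resolve: vₓ = 58.20 cos 77.9° = 12.20 m/s and v_y0 = 58.20 sin 77.9° = 56.91 m/s.
Require v_y0 t − ½ g t² = 130, i.e. 4.905 t² − 56.91 t + 130 = 0.
Quadratic formula: t = (56.91 ± √687.80) / 9.81 = (56.91 ± 26.23) / 9.81 → t = 3.128 s or 8.474 s.
The descending-branch root is 8.474 s.

8.474 s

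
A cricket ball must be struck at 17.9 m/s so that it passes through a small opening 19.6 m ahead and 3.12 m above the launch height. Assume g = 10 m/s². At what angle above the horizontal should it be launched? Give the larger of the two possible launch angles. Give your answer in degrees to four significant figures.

69.73°

Trajectory: y = x tanθ − g x² (1 + tan²θ)/(2v₀²). With x = 19.6, y = 3.12, v₀ = 17.9, g = 10.0:
5.995 tan²θ − 19.6 tanθ + (9.115) = 0.
tanθ = [19.6 ± √(19.6² − 4 × 5.995 × (9.115))] / (2 × 5.995) = (19.6 ± 12.87) / 11.99, giving tanθ = 0.5615 or 2.708.
θ = 29.31° or 69.73°; the larger is 69.73°.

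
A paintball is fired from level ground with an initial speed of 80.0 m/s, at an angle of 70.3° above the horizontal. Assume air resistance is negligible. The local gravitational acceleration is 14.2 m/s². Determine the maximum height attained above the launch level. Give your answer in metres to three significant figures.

200 m

vₓ = 80.00 cos 70.3° = 26.97 m/s; v_y0 = 80.00 sin 70.3° = 75.32 m/s.
Maximum height: H = v_y0² / (2g) = 75.32² / (2 × 14.2) = 199.7 m.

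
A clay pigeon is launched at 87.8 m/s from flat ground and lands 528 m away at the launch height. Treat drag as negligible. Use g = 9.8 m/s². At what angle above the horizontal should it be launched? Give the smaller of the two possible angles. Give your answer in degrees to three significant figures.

21.1°

R = v₀² sin 2θ / g gives sin 2θ = gR/v₀² = 9.80·528/87.8² = 0.6712.
2θ = 42.16° or 180° − 42.16° = 137.8°, so θ = 21.08° or 68.92°.
The smaller angle is 21.08°.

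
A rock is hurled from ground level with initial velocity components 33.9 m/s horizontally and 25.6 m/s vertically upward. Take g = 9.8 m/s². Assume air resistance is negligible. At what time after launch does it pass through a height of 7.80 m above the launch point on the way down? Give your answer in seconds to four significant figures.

Set y = v_y0 t − ½ g t² = 7.80: 4.900 t² − 25.60 t + 7.80 = 0.
t = [25.60 ± √(25.60² − 2·9.80·7.80)] / 9.80 = (25.60 ± 22.42) / 9.80, so t = 0.3249 s or t = 4.900 s.
The descending-branch root is 4.900 s.

4.900 s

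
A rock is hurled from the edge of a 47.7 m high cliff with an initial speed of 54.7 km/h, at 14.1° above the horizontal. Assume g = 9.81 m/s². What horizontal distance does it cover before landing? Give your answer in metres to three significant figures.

Convert: 54.7 km/h = 54.7/3.6 = 15.19 m/s.
Resolve: vₓ = 15.19 cos 14.1° = 14.74 m/s and v_y0 = 15.19 sin 14.1° = 3.702 m/s.
The projectile lands when y = 47.7 + (3.702) t − ½·9.81·t² = 0. Positive root: t = (3.702 + √(3.702² + 2·9.81·47.7)) / 9.81 = (3.702 + 30.82) / 9.81 = 3.519 s.
Horizontal distance: R = vₓ t = 14.74 × 3.519 = 51.85 m.

51.9 m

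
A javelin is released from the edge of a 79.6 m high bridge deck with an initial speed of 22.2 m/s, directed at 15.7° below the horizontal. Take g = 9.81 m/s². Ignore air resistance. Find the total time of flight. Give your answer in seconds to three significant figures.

Resolve: vₓ = 22.20 cos 15.7° = 21.37 m/s and v_y0 = −6.007 m/s (downward).
With up positive and y = 0 at the ground: y(t) = 79.6 + (−6.007) t − 4.905 t². Setting y = 0 and taking the positive root: t = [−6.007 + √(6.007² + 2·9.81·79.6)] / 9.81 = (−6.007 + 39.97) / 9.81 = 3.462 s.

3.46 s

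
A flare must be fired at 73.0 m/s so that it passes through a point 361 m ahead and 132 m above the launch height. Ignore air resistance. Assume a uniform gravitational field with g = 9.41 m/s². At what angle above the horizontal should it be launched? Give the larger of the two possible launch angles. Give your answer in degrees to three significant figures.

64.8°

Trajectory: y = x tanθ − g x² (1 + tan²θ)/(2v₀²). With x = 361, y = 132, v₀ = 73.0, g = 9.41:
115.1 tan²θ − 361 tanθ + (247.1) = 0.
tanθ = [361 ± √(361² − 4 × 115.1 × (247.1))] / (2 × 115.1) = (361 ± 128.9) / 230.1, giving tanθ = 1.009 or 2.129.
θ = 45.25° or 64.84°; the larger is 64.84°.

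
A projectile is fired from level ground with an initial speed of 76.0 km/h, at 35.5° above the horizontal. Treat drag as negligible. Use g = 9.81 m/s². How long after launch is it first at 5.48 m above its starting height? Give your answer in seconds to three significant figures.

Convert: 76.0 km/h = 76.0/3.6 = 21.11 m/s.
Horizontal component vₓ = 21.11 cos 35.5° = 17.19 m/s; vertical v_y0 = 21.11 sin 35.5° = 12.26 m/s.
Set y = v_y0 t − ½ g t² = 5.48: 4.905 t² − 12.26 t + 5.48 = 0.
Quadratic formula: t = (12.26 ± √42.772) / 9.81 = (12.26 ± 6.540) / 9.81 → t = 0.5830 s or 1.916 s.
The first (ascending) time is 0.5830 s.

0.583 s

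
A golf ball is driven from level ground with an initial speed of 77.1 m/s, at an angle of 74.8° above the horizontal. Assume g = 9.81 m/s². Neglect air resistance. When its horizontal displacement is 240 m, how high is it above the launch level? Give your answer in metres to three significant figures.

vₓ = 77.10 cos 74.8° = 20.21 m/s; v_y0 = 77.10 sin 74.8° = 74.40 m/s.
Time to reach x = 240 m: t = x/vₓ = 240/20.21 = 11.87 s.
Height: y = v_y0 t − ½ g t² = 74.40 × 11.87 − 4.905 × 11.87² = 883.3 − 691.4 = 192.0 m.

192 m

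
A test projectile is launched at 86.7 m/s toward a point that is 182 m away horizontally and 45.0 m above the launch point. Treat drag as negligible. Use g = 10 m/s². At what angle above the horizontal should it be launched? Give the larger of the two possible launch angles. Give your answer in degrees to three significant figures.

82.8°

Trajectory: y = x tanθ − g x² (1 + tan²θ)/(2v₀²). With x = 182, y = 45.0, v₀ = 86.7, g = 10.0:
22.03 tan²θ − 182 tanθ + (67.03) = 0.
tanθ = [182 ± √(182² − 4 × 22.03 × (67.03))] / (2 × 22.03) = (182 ± 165.0) / 44.07, giving tanθ = 0.3864 or 7.874.
θ = 21.13° or 82.76°; the larger is 82.76°.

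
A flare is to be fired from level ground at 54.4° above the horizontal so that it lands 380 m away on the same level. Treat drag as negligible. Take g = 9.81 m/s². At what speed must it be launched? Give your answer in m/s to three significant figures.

62.8 m/s

Level-ground range: R = v₀² sin(2θ)/g, so v₀ = √(gR / sin 2θ).
v₀ = √(9.81 × 380 / sin 108.8°) = √(3728 / 0.9466) = √3937.9 = 62.75 m/s.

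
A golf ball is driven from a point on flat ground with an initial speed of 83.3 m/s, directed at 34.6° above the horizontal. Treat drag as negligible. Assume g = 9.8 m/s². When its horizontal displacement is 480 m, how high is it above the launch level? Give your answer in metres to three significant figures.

Horizontal component vₓ = 83.30 cos 34.6° = 68.57 m/s; vertical v_y0 = 83.30 sin 34.6° = 47.30 m/s.
At x = 480 m, t = x/vₓ = 480/68.57 = 7.000 s.
Height: y = v_y0 t − ½ g t² = 47.30 × 7.000 − 4.900 × 7.000² = 331.1 − 240.1 = 91.00 m.

91.0 m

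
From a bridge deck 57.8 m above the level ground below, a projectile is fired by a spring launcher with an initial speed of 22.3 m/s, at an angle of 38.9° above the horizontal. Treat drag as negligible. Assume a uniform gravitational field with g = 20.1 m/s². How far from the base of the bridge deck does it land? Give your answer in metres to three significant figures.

55.4 m

Horizontal component vₓ = 22.30 cos 38.9° = 17.35 m/s; vertical v_y0 = 22.30 sin 38.9° = 14.00 m/s.
Vertical motion (up positive, ground at y = 0): 10.05 t² − (14.00) t − 57.8 = 0, so t = (14.00 + √(14.00² + 2·20.1·57.8)) / 20.1 = (14.00 + 50.20) / 20.1 = 3.194 s.
Horizontal distance: R = vₓ t = 17.35 × 3.194 = 55.43 m.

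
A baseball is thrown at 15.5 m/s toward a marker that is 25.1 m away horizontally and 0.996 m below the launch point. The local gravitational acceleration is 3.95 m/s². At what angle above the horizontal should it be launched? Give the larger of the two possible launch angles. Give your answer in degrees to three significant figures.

Trajectory: y = x tanθ − g x² (1 + tan²θ)/(2v₀²). With x = 25.1, y = −0.996, v₀ = 15.5, g = 3.95:
5.179 tan²θ − 25.1 tanθ + (4.183) = 0.
tanθ = [25.1 ± √(25.1² − 4 × 5.179 × (4.183))] / (2 × 5.179) = (25.1 ± 23.31) / 10.36, giving tanθ = 0.1728 or 4.674.
θ = 9.805° or 77.92°; the larger is 77.92°.

77.9°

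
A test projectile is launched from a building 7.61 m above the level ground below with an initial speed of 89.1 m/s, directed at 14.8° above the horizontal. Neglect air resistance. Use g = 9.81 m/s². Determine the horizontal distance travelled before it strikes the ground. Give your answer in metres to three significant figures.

427 m

Horizontal component vₓ = 89.10 cos 14.8° = 86.14 m/s; vertical v_y0 = 89.10 sin 14.8° = 22.76 m/s.
With up positive and y = 0 at the ground: y(t) = 7.61 + (22.76) t − 4.905 t². Setting y = 0 and taking the positive root: t = [22.76 + √(22.76² + 2·9.81·7.61)] / 9.81 = (22.76 + 25.83) / 9.81 = 4.953 s.
Horizontal distance: R = vₓ t = 86.14 × 4.953 = 426.7 m.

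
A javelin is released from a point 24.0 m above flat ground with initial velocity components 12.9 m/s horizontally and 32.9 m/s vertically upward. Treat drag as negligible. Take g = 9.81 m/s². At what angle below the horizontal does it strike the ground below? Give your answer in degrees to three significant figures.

71.9°

The projectile lands when y = 24.0 + (32.90) t − ½·9.81·t² = 0. Positive root: t = (32.90 + √(32.90² + 2·9.81·24.0)) / 9.81 = (32.90 + 39.41) / 9.81 = 7.371 s.
At impact: v_y = v_y0 − g t = −39.41 m/s; vₓ = 12.90 m/s.
Angle below horizontal: arctan(|v_y|/vₓ) = arctan(39.41/12.90) = 71.88°.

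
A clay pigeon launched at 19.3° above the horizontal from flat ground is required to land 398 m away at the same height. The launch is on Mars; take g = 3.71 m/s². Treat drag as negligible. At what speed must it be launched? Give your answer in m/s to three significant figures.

Level-ground range: R = v₀² sin(2θ)/g, so v₀ = √(gR / sin 2θ).
v₀ = √(3.71 × 398 / sin 38.60°) = √(1477 / 0.6239) = √2366.8 = 48.65 m/s.

48.6 m/s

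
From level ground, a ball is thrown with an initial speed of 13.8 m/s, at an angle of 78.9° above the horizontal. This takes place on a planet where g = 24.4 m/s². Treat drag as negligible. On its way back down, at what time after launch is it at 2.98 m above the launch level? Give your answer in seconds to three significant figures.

Horizontal component vₓ = 13.80 cos 78.9° = 2.657 m/s; vertical v_y0 = 13.80 sin 78.9° = 13.54 m/s.
Height y(t) = 13.54 t − 12.20 t² = 2.98 gives 12.20 t² − 13.54 t + 2.98 = 0.
Quadratic formula: t = (13.54 ± √37.957) / 24.4 = (13.54 ± 6.161) / 24.4 → t = 0.3025 s or 0.8075 s.
The descending-branch root is 0.8075 s.

0.807 s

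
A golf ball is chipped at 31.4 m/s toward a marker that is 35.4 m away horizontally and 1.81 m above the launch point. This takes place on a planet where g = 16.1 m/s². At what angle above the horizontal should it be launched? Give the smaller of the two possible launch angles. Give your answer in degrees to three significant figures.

20.9°

Trajectory: y = x tanθ − g x² (1 + tan²θ)/(2v₀²). With x = 35.4, y = 1.81, v₀ = 31.4, g = 16.1:
10.23 tan²θ − 35.4 tanθ + (12.04) = 0.
tanθ = [35.4 ± √(35.4² − 4 × 10.23 × (12.04))] / (2 × 10.23) = (35.4 ± 27.57) / 20.46, giving tanθ = 0.3824 or 3.077.
θ = 20.93° or 72.00°; the smaller is 20.93°.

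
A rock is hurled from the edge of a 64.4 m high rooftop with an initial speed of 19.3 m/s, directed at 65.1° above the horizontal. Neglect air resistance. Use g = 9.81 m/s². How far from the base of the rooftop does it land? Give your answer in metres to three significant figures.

47.3 m

Horizontal component vₓ = 19.30 cos 65.1° = 8.126 m/s; vertical v_y0 = 19.30 sin 65.1° = 17.51 m/s.
The projectile lands when y = 64.4 + (17.51) t − ½·9.81·t² = 0. Positive root: t = (17.51 + √(17.51² + 2·9.81·64.4)) / 9.81 = (17.51 + 39.62) / 9.81 = 5.824 s.
Horizontal distance: R = vₓ t = 8.126 × 5.824 = 47.32 m.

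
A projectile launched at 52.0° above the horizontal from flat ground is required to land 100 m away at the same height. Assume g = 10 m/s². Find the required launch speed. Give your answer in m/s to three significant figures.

On level ground R = v₀² sin 2θ / g ⇒ v₀ = √(gR / sin 2θ).
v₀ = √(10.0 × 100 / sin 104.0°) = √(1000 / 0.9703) = √1030.6 = 32.10 m/s.

32.1 m/s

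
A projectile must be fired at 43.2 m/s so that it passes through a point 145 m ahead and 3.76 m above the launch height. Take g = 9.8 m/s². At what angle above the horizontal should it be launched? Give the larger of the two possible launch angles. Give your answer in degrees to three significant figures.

Trajectory: y = x tanθ − g x² (1 + tan²θ)/(2v₀²). With x = 145, y = 3.76, v₀ = 43.2, g = 9.80:
55.20 tan²θ − 145 tanθ + (58.96) = 0.
tanθ = [145 ± √(145² − 4 × 55.20 × (58.96))] / (2 × 55.20) = (145 ± 89.47) / 110.4, giving tanθ = 0.5029 or 2.124.
θ = 26.70° or 64.79°; the larger is 64.79°.

64.8°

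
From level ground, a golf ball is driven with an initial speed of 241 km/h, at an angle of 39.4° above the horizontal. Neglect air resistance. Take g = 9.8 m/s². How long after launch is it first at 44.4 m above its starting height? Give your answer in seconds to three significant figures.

1.22 s

Convert: 241 km/h = 241/3.6 = 66.94 m/s.
Horizontal component vₓ = 66.94 cos 39.4° = 51.73 m/s; vertical v_y0 = 66.94 sin 39.4° = 42.49 m/s.
Height y(t) = 42.49 t − 4.900 t² = 44.4 gives 4.900 t² − 42.49 t + 44.4 = 0.
t = [42.49 ± √(42.49² − 2·9.80·44.4)] / 9.80 = (42.49 ± 30.58) / 9.80, so t = 1.215 s or t = 7.457 s.
The first (ascending) time is 1.215 s.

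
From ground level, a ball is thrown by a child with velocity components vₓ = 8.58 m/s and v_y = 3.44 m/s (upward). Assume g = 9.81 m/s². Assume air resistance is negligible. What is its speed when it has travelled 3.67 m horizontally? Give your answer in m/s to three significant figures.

At x = 3.67 m, t = x/vₓ = 3.67/8.580 = 0.4277 s.
Vertical velocity there: v_y = v_y0 − g t = 3.440 − 9.81 × 0.4277 = −0.7561 m/s.
Speed: √(vₓ² + v_y²) = √(8.580² + 0.7561²) = 8.613 m/s.

8.61 m/s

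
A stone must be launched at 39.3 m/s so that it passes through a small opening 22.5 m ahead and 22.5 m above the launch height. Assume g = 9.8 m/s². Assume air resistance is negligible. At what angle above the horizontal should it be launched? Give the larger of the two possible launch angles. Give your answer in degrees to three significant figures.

Trajectory: y = x tanθ − g x² (1 + tan²θ)/(2v₀²). With x = 22.5, y = 22.5, v₀ = 39.3, g = 9.80:
1.606 tan²θ − 22.5 tanθ + (24.11) = 0.
tanθ = [22.5 ± √(22.5² − 4 × 1.606 × (24.11))] / (2 × 1.606) = (22.5 ± 18.75) / 3.212, giving tanθ = 1.169 or 12.84.
θ = 49.45° or 85.55°; the larger is 85.55°.

85.5°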